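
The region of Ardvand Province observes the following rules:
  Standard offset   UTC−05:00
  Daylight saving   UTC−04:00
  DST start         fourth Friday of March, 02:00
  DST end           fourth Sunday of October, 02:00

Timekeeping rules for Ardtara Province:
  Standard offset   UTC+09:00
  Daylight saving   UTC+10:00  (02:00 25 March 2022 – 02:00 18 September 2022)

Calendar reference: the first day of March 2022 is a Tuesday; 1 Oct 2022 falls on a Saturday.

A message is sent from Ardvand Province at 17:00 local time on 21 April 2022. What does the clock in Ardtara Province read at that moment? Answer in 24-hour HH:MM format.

1 March 2022 is a Tuesday, so the first Friday is March 4 and the fourth is March 25.
1 October 2022 is a Saturday, so the first Sunday is October 2 and the fourth is October 23.
21 April 2022 falls between 25 March and 23 October, so daylight saving is in effect and Ardvand Province is at UTC−04:00.
17:00 Ardvand Province + 4h = 21:00 UTC.
At the standard offset (UTC+09:00), 21:00 UTC + 9h = 06:00 Ardtara Province standard time (rolling into the next day, 22 April 2022).
Daylight saving runs 25 March – 18 September; the standard-time date in Ardtara Province, 22 April 2022, is inside that window, so Ardtara Province is at UTC+10:00.
21:00 UTC + 10h = 07:00 Ardtara Province (rolling into the next day, 22 April 2022).

07:00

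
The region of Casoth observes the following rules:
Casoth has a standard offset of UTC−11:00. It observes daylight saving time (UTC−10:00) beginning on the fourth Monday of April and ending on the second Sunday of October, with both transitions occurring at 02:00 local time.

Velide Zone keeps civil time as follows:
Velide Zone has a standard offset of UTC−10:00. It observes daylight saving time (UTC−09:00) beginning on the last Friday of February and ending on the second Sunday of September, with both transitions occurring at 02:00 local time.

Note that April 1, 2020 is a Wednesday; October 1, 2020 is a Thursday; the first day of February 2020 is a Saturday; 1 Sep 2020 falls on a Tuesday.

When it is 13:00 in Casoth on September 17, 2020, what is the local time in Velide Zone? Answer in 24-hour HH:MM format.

13:00

1 April 2020 is a Wednesday, so the first Monday is April 6 and the fourth is April 27.
1 October 2020 is a Thursday, so the first Sunday is October 4 and the second is October 11.
September 17, 2020 falls between 27 April and 11 October, so daylight saving is in effect and Casoth is at UTC−10:00.
13:00 Casoth + 10h = 23:00 UTC.
1 February 2020 is a Saturday, so Fridays fall on 7, 14, 21, 28; the last is February 28.
1 September 2020 is a Tuesday, so the first Sunday is September 6 and the second is September 13.
At the standard offset (UTC−10:00), 23:00 UTC − 10h = 13:00 Velide Zone standard time.
The standard-time date in Velide Zone, September 17, 2020, does not fall between 28 February and 13 September, so daylight saving is not in effect and Velide Zone is at UTC−10:00.
23:00 UTC − 10h = 13:00 Velide Zone.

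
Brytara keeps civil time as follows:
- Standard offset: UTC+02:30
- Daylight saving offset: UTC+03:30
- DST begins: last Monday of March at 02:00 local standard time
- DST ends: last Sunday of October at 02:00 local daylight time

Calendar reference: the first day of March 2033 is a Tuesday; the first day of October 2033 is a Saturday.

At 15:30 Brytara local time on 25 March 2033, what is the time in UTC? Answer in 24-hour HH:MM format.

13:00

1 March 2033 is a Tuesday, so Mondays fall on 7, 14, 21, 28; the last is March 28.
1 October 2033 is a Saturday, so Sundays fall on 2, 9, 16, 23, 30; the last is October 30.
Daylight saving runs 28 March – 30 October; 25 March 2033 is outside that window, so Brytara is on standard time at UTC+02:30.
15:30 local − 2h30m = 13:00 UTC.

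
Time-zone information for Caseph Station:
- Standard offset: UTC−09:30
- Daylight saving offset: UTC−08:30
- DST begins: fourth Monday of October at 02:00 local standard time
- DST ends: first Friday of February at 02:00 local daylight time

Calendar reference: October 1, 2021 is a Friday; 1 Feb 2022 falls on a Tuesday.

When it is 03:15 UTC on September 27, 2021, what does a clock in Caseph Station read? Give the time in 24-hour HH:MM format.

1 October 2021 is a Friday, so the first Monday is October 4 and the fourth is October 25.
1 February 2022 is a Tuesday, so the first Friday is February 4.
At the standard offset (UTC−09:30), 03:15 UTC − 9h30m = 17:45 Caseph Station standard time (rolling into the previous day, 26 September 2021).
The standard-time date in Caseph Station, September 26, 2021, is outside the daylight-saving period (25 October 2021 – 4 February 2022), so Caseph Station is on standard time, UTC−09:30.
03:15 UTC − 9h30m = 17:45 local (rolling into the previous day, 26 September 2021).

17:45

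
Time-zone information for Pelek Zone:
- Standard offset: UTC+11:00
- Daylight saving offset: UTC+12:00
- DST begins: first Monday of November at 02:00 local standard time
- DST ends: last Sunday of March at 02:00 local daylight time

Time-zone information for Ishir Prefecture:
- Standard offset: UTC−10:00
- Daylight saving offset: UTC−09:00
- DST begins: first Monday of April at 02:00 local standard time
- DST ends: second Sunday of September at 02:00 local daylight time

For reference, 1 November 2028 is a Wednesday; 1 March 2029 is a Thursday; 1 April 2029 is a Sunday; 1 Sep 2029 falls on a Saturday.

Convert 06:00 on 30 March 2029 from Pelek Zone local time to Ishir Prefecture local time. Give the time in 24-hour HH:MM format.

1 November 2028 is a Wednesday, so the first Monday is November 6.
1 March 2029 is a Thursday, so Sundays fall on 4, 11, 18, 25; the last is March 25.
Daylight saving runs 6 November 2028 – 25 March 2029; 30 March 2029 is outside that window, so Pelek Zone is on standard time at UTC+11:00.
06:00 Pelek Zone − 11h = 19:00 UTC (rolling into the previous day, 29 March 2029).
1 April 2029 is a Sunday, so the first Monday is April 2.
1 September 2029 is a Saturday, so the first Sunday is September 2 and the second is September 9.
At the standard offset (UTC−10:00), 19:00 UTC − 10h = 09:00 Ishir Prefecture standard time.
The standard-time date in Ishir Prefecture, 29 March 2029, does not fall between 2 April and 9 September, so daylight saving is not in effect and Ishir Prefecture is at UTC−10:00.
19:00 UTC − 10h = 09:00 Ishir Prefecture.

09:00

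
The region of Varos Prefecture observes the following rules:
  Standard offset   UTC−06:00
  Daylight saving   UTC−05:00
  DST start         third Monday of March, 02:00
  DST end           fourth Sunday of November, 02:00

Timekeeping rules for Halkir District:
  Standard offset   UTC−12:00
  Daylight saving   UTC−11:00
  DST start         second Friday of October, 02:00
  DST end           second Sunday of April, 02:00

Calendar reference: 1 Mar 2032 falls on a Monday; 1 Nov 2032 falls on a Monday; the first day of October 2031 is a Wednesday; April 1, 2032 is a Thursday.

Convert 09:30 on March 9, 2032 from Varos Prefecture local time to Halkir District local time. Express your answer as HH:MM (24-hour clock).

04:30

1 March 2032 is a Monday, so the first Monday is March 1 and the third is March 15.
1 November 2032 is a Monday, so the first Sunday is November 7 and the fourth is November 28.
March 9, 2032 is outside the daylight-saving period (15 March – 28 November), so Varos Prefecture is on standard time, UTC−06:00.
09:30 Varos Prefecture + 6h = 15:30 UTC.
1 October 2031 is a Wednesday, so the first Friday is October 3 and the second is October 10.
1 April 2032 is a Thursday, so the first Sunday is April 4 and the second is April 11.
At the standard offset (UTC−12:00), 15:30 UTC − 12h = 03:30 Halkir District standard time.
The standard-time date in Halkir District, March 9, 2032, lies within the daylight-saving period (10 October 2031 – 11 April 2032), so Halkir District is on daylight time, UTC−11:00.
15:30 UTC − 11h = 04:30 Halkir District.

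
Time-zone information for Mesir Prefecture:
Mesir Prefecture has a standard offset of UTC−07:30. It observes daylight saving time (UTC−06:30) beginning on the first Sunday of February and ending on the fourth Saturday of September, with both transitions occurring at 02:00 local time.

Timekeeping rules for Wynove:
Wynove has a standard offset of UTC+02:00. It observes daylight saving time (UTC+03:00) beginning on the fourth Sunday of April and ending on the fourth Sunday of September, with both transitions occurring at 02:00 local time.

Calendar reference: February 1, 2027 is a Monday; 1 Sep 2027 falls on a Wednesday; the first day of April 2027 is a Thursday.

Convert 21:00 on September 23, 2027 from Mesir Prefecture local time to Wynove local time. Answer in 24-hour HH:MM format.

1 February 2027 is a Monday, so the first Sunday is February 7.
1 September 2027 is a Wednesday, so the first Saturday is September 4 and the fourth is September 25.
September 23, 2027 falls between 7 February and 25 September, so daylight saving is in effect and Mesir Prefecture is at UTC−06:30.
21:00 Mesir Prefecture + 6h30m = 03:30 UTC (rolling into the next day, 24 September 2027).
1 April 2027 is a Thursday, so the first Sunday is April 4 and the fourth is April 25.
1 September 2027 is a Wednesday, so the first Sunday is September 5 and the fourth is September 26.
At the standard offset (UTC+02:00), 03:30 UTC + 2h = 05:30 Wynove standard time.
Daylight saving runs 25 April – 26 September; the standard-time date in Wynove, September 24, 2027, is inside that window, so Wynove is at UTC+03:00.
03:30 UTC + 3h = 06:30 Wynove.

06:30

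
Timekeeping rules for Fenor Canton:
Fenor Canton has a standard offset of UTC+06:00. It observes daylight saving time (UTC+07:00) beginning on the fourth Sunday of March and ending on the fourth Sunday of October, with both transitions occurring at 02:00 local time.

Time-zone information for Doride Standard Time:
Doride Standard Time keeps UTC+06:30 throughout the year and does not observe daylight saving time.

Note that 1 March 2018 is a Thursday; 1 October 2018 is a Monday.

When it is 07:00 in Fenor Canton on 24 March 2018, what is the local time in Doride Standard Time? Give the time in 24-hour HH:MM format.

07:30

1 March 2018 is a Thursday, so the first Sunday is March 4 and the fourth is March 25.
1 October 2018 is a Monday, so the first Sunday is October 7 and the fourth is October 28.
24 March 2018 is outside the daylight-saving period (25 March – 28 October), so Fenor Canton is on standard time, UTC+06:00.
07:00 Fenor Canton − 6h = 01:00 UTC.
Doride Standard Time stays on UTC+06:30 all year.
01:00 UTC + 6h30m = 07:30 Doride Standard Time.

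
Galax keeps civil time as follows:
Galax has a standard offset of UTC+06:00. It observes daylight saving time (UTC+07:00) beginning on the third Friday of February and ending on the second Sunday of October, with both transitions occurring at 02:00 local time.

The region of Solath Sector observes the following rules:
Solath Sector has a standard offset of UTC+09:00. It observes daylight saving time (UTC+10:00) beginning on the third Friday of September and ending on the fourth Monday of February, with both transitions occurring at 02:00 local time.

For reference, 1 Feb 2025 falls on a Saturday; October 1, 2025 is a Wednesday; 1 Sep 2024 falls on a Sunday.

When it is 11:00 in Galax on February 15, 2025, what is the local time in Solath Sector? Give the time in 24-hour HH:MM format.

1 February 2025 is a Saturday, so the first Friday is February 7 and the third is February 21.
1 October 2025 is a Wednesday, so the first Sunday is October 5 and the second is October 12.
Daylight saving runs 21 February – 12 October; February 15, 2025 is outside that window, so Galax is on standard time at UTC+06:00.
11:00 Galax − 6h = 05:00 UTC.
1 September 2024 is a Sunday, so the first Friday is September 6 and the third is September 20.
1 February 2025 is a Saturday, so the first Monday is February 3 and the fourth is February 24.
At the standard offset (UTC+09:00), 05:00 UTC + 9h = 14:00 Solath Sector standard time.
Daylight saving runs 20 September 2024 – 24 February 2025; the standard-time date in Solath Sector, February 15, 2025, is inside that window, so Solath Sector is at UTC+10:00.
05:00 UTC + 10h = 15:00 Solath Sector.

15:00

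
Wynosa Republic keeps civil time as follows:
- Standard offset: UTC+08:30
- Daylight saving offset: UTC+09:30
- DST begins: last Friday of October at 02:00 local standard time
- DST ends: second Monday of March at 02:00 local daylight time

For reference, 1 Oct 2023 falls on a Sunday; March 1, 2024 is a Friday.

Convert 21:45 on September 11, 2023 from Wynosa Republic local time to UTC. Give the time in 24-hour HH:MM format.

13:15

1 October 2023 is a Sunday, so Fridays fall on 6, 13, 20, 27; the last is October 27.
1 March 2024 is a Friday, so the first Monday is March 4 and the second is March 11.
September 11, 2023 does not fall between 27 October 2023 and 11 March 2024, so daylight saving is not in effect and Wynosa Republic is at UTC+08:30.
21:45 local − 8h30m = 13:15 UTC.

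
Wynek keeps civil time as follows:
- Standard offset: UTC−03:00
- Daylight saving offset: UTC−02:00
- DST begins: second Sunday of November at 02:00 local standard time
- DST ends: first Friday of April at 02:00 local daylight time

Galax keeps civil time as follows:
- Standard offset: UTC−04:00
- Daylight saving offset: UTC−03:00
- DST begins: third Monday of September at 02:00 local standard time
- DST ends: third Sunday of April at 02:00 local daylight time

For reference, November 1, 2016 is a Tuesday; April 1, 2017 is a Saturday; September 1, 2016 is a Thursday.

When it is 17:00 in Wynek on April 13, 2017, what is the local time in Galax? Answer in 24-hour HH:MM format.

1 November 2016 is a Tuesday, so the first Sunday is November 6 and the second is November 13.
1 April 2017 is a Saturday, so the first Friday is April 7.
April 13, 2017 does not fall between 13 November 2016 and 7 April 2017, so daylight saving is not in effect and Wynek is at UTC−03:00.
17:00 Wynek + 3h = 20:00 UTC.
1 September 2016 is a Thursday, so the first Monday is September 5 and the third is September 19.
1 April 2017 is a Saturday, so the first Sunday is April 2 and the third is April 16.
At the standard offset (UTC−04:00), 20:00 UTC − 4h = 16:00 Galax standard time.
Daylight saving runs 19 September 2016 – 16 April 2017; the standard-time date in Galax, April 13, 2017, is inside that window, so Galax is at UTC−03:00.
20:00 UTC − 3h = 17:00 Galax.

17:00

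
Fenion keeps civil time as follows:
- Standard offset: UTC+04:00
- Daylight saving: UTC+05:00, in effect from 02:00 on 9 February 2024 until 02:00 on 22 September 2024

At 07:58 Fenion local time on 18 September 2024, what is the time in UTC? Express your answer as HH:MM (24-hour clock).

Daylight saving runs 9 February – 22 September; 18 September 2024 is inside that window, so Fenion is at UTC+05:00.
07:58 local − 5h = 02:58 UTC.

02:58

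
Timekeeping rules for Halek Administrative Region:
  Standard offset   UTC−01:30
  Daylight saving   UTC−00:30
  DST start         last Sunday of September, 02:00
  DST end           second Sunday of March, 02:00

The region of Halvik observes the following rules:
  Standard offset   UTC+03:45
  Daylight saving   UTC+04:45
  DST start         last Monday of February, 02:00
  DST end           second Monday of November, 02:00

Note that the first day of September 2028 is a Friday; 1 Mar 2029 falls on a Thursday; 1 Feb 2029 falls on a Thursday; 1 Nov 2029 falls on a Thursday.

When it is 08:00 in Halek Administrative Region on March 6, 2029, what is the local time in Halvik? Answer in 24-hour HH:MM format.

13:15

1 September 2028 is a Friday, so Sundays fall on 3, 10, 17, 24; the last is September 24.
1 March 2029 is a Thursday, so the first Sunday is March 4 and the second is March 11.
Daylight saving runs 24 September 2028 – 11 March 2029; March 6, 2029 is inside that window, so Halek Administrative Region is at UTC−00:30.
08:00 Halek Administrative Region + 0h30m = 08:30 UTC.
1 February 2029 is a Thursday, so Mondays fall on 5, 12, 19, 26; the last is February 26.
1 November 2029 is a Thursday, so the first Monday is November 5 and the second is November 12.
At the standard offset (UTC+03:45), 08:30 UTC + 3h45m = 12:15 Halvik standard time.
The standard-time date in Halvik, March 6, 2029, lies within the daylight-saving period (26 February – 12 November), so Halvik is on daylight time, UTC+04:45.
08:30 UTC + 4h45m = 13:15 Halvik.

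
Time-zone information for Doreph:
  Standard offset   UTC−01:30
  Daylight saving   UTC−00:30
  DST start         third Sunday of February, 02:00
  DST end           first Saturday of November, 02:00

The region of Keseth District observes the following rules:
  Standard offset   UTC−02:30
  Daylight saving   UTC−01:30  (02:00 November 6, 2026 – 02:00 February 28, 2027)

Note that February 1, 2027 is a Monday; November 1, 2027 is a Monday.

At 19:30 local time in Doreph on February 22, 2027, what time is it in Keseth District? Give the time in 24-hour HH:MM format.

18:30

1 February 2027 is a Monday, so the first Sunday is February 7 and the third is February 21.
1 November 2027 is a Monday, so the first Saturday is November 6.
February 22, 2027 falls between 21 February and 6 November, so daylight saving is in effect and Doreph is at UTC−00:30.
19:30 Doreph + 0h30m = 20:00 UTC.
At the standard offset (UTC−02:30), 20:00 UTC − 2h30m = 17:30 Keseth District standard time.
The standard-time date in Keseth District, February 22, 2027, lies within the daylight-saving period (6 November 2026 – 28 February 2027), so Keseth District is on daylight time, UTC−01:30.
20:00 UTC − 1h30m = 18:30 Keseth District.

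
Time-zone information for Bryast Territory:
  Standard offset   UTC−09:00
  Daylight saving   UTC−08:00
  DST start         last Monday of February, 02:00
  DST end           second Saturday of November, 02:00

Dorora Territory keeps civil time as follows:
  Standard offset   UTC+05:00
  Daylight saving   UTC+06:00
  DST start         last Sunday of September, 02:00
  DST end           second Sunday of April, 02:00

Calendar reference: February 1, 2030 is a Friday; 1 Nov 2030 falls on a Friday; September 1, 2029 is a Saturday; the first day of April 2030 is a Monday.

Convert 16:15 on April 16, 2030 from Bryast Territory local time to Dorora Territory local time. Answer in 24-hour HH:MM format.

05:15

1 February 2030 is a Friday, so Mondays fall on 4, 11, 18, 25; the last is February 25.
1 November 2030 is a Friday, so the first Saturday is November 2 and the second is November 9.
Daylight saving runs 25 February – 9 November; April 16, 2030 is inside that window, so Bryast Territory is at UTC−08:00.
16:15 Bryast Territory + 8h = 00:15 UTC (rolling into the next day, 17 April 2030).
1 September 2029 is a Saturday, so Sundays fall on 2, 9, 16, 23, 30; the last is September 30.
1 April 2030 is a Monday, so the first Sunday is April 7 and the second is April 14.
At the standard offset (UTC+05:00), 00:15 UTC + 5h = 05:15 Dorora Territory standard time.
The standard-time date in Dorora Territory, April 17, 2030, does not fall between 30 September 2029 and 14 April 2030, so daylight saving is not in effect and Dorora Territory is at UTC+05:00.
00:15 UTC + 5h = 05:15 Dorora Territory.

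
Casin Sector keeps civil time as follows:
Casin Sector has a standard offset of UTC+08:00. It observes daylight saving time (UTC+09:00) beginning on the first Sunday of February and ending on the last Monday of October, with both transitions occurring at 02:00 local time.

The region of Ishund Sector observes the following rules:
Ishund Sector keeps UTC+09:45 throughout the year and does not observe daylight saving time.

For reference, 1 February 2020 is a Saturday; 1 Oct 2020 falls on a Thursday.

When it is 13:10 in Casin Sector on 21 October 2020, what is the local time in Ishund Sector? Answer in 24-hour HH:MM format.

1 February 2020 is a Saturday, so the first Sunday is February 2.
1 October 2020 is a Thursday, so Mondays fall on 5, 12, 19, 26; the last is October 26.
21 October 2020 falls between 2 February and 26 October, so daylight saving is in effect and Casin Sector is at UTC+09:00.
13:10 Casin Sector − 9h = 04:10 UTC.
Ishund Sector has no daylight saving, so its offset is UTC+09:45 year-round.
04:10 UTC + 9h45m = 13:55 Ishund Sector.

13:55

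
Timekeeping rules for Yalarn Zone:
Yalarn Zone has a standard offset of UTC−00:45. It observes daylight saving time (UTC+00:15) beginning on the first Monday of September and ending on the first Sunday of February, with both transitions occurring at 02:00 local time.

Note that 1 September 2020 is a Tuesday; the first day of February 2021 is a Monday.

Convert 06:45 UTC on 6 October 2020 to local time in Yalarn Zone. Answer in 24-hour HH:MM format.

07:00

1 September 2020 is a Tuesday, so the first Monday is September 7.
1 February 2021 is a Monday, so the first Sunday is February 7.
At the standard offset (UTC−00:45), 06:45 UTC − 0h45m = 06:00 Yalarn Zone standard time.
The standard-time date in Yalarn Zone, 6 October 2020, lies within the daylight-saving period (7 September 2020 – 7 February 2021), so Yalarn Zone is on daylight time, UTC+00:15.
06:45 UTC + 0h15m = 07:00 local.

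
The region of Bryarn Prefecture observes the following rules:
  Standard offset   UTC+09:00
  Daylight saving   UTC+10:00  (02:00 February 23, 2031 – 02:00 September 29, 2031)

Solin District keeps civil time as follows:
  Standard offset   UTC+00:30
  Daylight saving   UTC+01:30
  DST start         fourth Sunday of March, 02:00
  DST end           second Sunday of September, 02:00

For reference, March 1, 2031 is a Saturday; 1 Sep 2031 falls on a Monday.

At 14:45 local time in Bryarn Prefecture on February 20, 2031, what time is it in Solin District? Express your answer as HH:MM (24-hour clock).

February 20, 2031 does not fall between 23 February and 29 September, so daylight saving is not in effect and Bryarn Prefecture is at UTC+09:00.
14:45 Bryarn Prefecture − 9h = 05:45 UTC.
1 March 2031 is a Saturday, so the first Sunday is March 2 and the fourth is March 23.
1 September 2031 is a Monday, so the first Sunday is September 7 and the second is September 14.
At the standard offset (UTC+00:30), 05:45 UTC + 0h30m = 06:15 Solin District standard time.
Daylight saving runs 23 March – 14 September; the standard-time date in Solin District, February 20, 2031, is outside that window, so Solin District is on standard time at UTC+00:30.
05:45 UTC + 0h30m = 06:15 Solin District.

06:15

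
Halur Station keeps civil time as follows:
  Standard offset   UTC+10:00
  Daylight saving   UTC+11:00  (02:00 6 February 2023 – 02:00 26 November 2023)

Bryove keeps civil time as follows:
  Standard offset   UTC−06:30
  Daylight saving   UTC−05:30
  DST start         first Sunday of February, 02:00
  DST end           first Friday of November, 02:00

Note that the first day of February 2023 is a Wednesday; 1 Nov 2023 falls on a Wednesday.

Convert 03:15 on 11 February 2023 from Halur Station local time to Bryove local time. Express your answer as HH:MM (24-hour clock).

10:45

Daylight saving runs 6 February – 26 November; 11 February 2023 is inside that window, so Halur Station is at UTC+11:00.
03:15 Halur Station − 11h = 16:15 UTC (rolling into the previous day, 10 February 2023).
1 February 2023 is a Wednesday, so the first Sunday is February 5.
1 November 2023 is a Wednesday, so the first Friday is November 3.
At the standard offset (UTC−06:30), 16:15 UTC − 6h30m = 09:45 Bryove standard time.
The standard-time date in Bryove, 10 February 2023, lies within the daylight-saving period (5 February – 3 November), so Bryove is on daylight time, UTC−05:30.
16:15 UTC − 5h30m = 10:45 Bryove.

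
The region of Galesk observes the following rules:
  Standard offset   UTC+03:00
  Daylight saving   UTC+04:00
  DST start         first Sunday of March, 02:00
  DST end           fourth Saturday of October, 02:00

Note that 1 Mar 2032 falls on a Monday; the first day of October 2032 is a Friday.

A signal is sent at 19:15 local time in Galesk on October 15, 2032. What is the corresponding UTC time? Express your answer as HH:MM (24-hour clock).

1 March 2032 is a Monday, so the first Sunday is March 7.
1 October 2032 is a Friday, so the first Saturday is October 2 and the fourth is October 23.
October 15, 2032 lies within the daylight-saving period (7 March – 23 October), so Galesk is on daylight time, UTC+04:00.
19:15 local − 4h = 15:15 UTC.

15:15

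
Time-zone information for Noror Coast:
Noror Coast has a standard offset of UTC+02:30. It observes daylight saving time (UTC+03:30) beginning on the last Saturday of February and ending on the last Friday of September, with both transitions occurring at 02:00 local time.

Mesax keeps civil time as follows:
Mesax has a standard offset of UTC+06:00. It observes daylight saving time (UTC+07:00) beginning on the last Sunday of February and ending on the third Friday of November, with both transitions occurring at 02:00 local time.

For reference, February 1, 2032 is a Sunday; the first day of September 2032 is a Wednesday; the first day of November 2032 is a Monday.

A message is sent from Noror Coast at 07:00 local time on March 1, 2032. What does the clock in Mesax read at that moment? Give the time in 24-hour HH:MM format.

1 February 2032 is a Sunday, so Saturdays fall on 7, 14, 21, 28; the last is February 28.
1 September 2032 is a Wednesday, so Fridays fall on 3, 10, 17, 24; the last is September 24.
March 1, 2032 falls between 28 February and 24 September, so daylight saving is in effect and Noror Coast is at UTC+03:30.
07:00 Noror Coast − 3h30m = 03:30 UTC.
1 February 2032 is a Sunday, so Sundays fall on 1, 8, 15, 22, 29; the last is February 29.
1 November 2032 is a Monday, so the first Friday is November 5 and the third is November 19.
At the standard offset (UTC+06:00), 03:30 UTC + 6h = 09:30 Mesax standard time.
The standard-time date in Mesax, March 1, 2032, falls between 29 February and 19 November, so daylight saving is in effect and Mesax is at UTC+07:00.
03:30 UTC + 7h = 10:30 Mesax.

10:30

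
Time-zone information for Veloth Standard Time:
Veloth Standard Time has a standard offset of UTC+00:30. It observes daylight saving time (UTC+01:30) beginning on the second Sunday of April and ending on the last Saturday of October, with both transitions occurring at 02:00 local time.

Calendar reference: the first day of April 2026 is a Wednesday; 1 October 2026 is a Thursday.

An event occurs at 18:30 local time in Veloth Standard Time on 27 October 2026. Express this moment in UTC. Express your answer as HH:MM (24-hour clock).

1 April 2026 is a Wednesday, so the first Sunday is April 5 and the second is April 12.
1 October 2026 is a Thursday, so Saturdays fall on 3, 10, 17, 24, 31; the last is October 31.
27 October 2026 falls between 12 April and 31 October, so daylight saving is in effect and Veloth Standard Time is at UTC+01:30.
18:30 local − 1h30m = 17:00 UTC.

17:00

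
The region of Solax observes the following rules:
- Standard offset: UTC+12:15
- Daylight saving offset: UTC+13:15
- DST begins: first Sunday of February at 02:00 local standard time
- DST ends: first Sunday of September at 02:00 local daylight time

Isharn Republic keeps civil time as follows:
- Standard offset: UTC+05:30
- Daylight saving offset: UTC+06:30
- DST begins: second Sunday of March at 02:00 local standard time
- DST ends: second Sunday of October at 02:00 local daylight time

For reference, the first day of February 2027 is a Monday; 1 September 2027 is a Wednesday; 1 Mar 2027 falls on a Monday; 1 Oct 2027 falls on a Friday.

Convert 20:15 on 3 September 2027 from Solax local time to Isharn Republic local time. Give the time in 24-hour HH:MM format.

1 February 2027 is a Monday, so the first Sunday is February 7.
1 September 2027 is a Wednesday, so the first Sunday is September 5.
3 September 2027 falls between 7 February and 5 September, so daylight saving is in effect and Solax is at UTC+13:15.
20:15 Solax − 13h15m = 07:00 UTC.
1 March 2027 is a Monday, so the first Sunday is March 7 and the second is March 14.
1 October 2027 is a Friday, so the first Sunday is October 3 and the second is October 10.
At the standard offset (UTC+05:30), 07:00 UTC + 5h30m = 12:30 Isharn Republic standard time.
The standard-time date in Isharn Republic, 3 September 2027, falls between 14 March and 10 October, so daylight saving is in effect and Isharn Republic is at UTC+06:30.
07:00 UTC + 6h30m = 13:30 Isharn Republic.

13:30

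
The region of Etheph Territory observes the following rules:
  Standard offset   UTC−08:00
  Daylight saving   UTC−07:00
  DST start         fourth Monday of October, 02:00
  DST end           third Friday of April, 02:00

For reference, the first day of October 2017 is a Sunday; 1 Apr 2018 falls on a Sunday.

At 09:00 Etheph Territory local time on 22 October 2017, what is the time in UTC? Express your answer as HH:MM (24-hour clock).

1 October 2017 is a Sunday, so the first Monday is October 2 and the fourth is October 23.
1 April 2018 is a Sunday, so the first Friday is April 6 and the third is April 20.
Daylight saving runs 23 October 2017 – 20 April 2018; 22 October 2017 is outside that window, so Etheph Territory is on standard time at UTC−08:00.
09:00 local + 8h = 17:00 UTC.

17:00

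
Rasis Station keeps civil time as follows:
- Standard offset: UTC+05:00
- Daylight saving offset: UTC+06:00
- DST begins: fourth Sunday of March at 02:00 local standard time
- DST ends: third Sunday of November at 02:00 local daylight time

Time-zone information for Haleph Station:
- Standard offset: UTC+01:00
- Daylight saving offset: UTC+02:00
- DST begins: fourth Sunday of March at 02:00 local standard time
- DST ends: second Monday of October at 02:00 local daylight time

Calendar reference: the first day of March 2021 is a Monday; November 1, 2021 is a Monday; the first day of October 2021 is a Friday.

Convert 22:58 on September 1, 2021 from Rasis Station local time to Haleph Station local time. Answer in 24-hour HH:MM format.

1 March 2021 is a Monday, so the first Sunday is March 7 and the fourth is March 28.
1 November 2021 is a Monday, so the first Sunday is November 7 and the third is November 21.
Daylight saving runs 28 March – 21 November; September 1, 2021 is inside that window, so Rasis Station is at UTC+06:00.
22:58 Rasis Station − 6h = 16:58 UTC.
1 March 2021 is a Monday, so the first Sunday is March 7 and the fourth is March 28.
1 October 2021 is a Friday, so the first Monday is October 4 and the second is October 11.
At the standard offset (UTC+01:00), 16:58 UTC + 1h = 17:58 Haleph Station standard time.
The standard-time date in Haleph Station, September 1, 2021, lies within the daylight-saving period (28 March – 11 October), so Haleph Station is on daylight time, UTC+02:00.
16:58 UTC + 2h = 18:58 Haleph Station.

18:58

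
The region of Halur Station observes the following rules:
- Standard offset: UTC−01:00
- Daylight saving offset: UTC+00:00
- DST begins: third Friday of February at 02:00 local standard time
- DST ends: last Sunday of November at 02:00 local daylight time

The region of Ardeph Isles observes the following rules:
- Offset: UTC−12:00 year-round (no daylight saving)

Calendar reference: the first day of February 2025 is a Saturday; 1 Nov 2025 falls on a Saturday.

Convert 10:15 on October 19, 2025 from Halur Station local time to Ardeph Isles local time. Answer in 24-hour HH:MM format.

1 February 2025 is a Saturday, so the first Friday is February 7 and the third is February 21.
1 November 2025 is a Saturday, so Sundays fall on 2, 9, 16, 23, 30; the last is November 30.
Daylight saving runs 21 February – 30 November; October 19, 2025 is inside that window, so Halur Station is at UTC+00:00.
10:15 Halur Station − 0h = 10:15 UTC.
Ardeph Isles has no daylight saving, so its offset is UTC−12:00 year-round.
10:15 UTC − 12h = 22:15 Ardeph Isles (rolling into the previous day, 18 October 2025).

22:15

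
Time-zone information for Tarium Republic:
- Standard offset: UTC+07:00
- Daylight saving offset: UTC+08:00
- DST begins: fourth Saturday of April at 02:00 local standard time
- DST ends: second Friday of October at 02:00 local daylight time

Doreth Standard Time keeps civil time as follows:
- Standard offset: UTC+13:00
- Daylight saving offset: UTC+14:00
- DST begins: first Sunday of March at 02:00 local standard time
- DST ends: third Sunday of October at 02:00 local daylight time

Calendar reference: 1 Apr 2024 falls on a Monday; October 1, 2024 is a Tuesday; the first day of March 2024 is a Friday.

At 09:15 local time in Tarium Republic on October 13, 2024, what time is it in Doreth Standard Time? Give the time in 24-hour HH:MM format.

1 April 2024 is a Monday, so the first Saturday is April 6 and the fourth is April 27.
1 October 2024 is a Tuesday, so the first Friday is October 4 and the second is October 11.
October 13, 2024 does not fall between 27 April and 11 October, so daylight saving is not in effect and Tarium Republic is at UTC+07:00.
09:15 Tarium Republic − 7h = 02:15 UTC.
1 March 2024 is a Friday, so the first Sunday is March 3.
1 October 2024 is a Tuesday, so the first Sunday is October 6 and the third is October 20.
At the standard offset (UTC+13:00), 02:15 UTC + 13h = 15:15 Doreth Standard Time standard time.
The standard-time date in Doreth Standard Time, October 13, 2024, lies within the daylight-saving period (3 March – 20 October), so Doreth Standard Time is on daylight time, UTC+14:00.
02:15 UTC + 14h = 16:15 Doreth Standard Time.

16:15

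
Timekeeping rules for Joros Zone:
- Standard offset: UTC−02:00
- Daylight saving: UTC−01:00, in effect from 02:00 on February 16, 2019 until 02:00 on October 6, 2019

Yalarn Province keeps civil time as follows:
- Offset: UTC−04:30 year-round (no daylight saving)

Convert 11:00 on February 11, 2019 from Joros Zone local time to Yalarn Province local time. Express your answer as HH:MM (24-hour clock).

08:30

February 11, 2019 does not fall between 16 February and 6 October, so daylight saving is not in effect and Joros Zone is at UTC−02:00.
11:00 Joros Zone + 2h = 13:00 UTC.
Yalarn Province has no daylight saving, so its offset is UTC−04:30 year-round.
13:00 UTC − 4h30m = 08:30 Yalarn Province.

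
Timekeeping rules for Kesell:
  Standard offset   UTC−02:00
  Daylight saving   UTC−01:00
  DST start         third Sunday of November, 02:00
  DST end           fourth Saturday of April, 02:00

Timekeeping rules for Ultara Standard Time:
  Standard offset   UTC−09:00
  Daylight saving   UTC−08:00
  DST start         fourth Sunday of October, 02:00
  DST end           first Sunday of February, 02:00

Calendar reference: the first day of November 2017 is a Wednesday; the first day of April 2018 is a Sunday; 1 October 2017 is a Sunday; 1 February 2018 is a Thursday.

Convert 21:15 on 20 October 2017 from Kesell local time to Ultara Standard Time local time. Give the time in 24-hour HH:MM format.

1 November 2017 is a Wednesday, so the first Sunday is November 5 and the third is November 19.
1 April 2018 is a Sunday, so the first Saturday is April 7 and the fourth is April 28.
20 October 2017 is outside the daylight-saving period (19 November 2017 – 28 April 2018), so Kesell is on standard time, UTC−02:00.
21:15 Kesell + 2h = 23:15 UTC.
1 October 2017 is a Sunday, so the first Sunday is October 1 and the fourth is October 22.
1 February 2018 is a Thursday, so the first Sunday is February 4.
At the standard offset (UTC−09:00), 23:15 UTC − 9h = 14:15 Ultara Standard Time standard time.
Daylight saving runs 22 October 2017 – 4 February 2018; the standard-time date in Ultara Standard Time, 20 October 2017, is outside that window, so Ultara Standard Time is on standard time at UTC−09:00.
23:15 UTC − 9h = 14:15 Ultara Standard Time.

14:15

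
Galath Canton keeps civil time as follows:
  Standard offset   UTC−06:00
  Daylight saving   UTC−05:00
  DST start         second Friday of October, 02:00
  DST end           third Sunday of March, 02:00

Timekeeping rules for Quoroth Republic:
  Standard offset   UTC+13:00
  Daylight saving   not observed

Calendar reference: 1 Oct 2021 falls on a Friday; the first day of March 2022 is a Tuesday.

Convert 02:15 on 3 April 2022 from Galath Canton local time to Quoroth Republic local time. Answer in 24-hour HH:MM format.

1 October 2021 is a Friday, so the first Friday is October 1 and the second is October 8.
1 March 2022 is a Tuesday, so the first Sunday is March 6 and the third is March 20.
Daylight saving runs 8 October 2021 – 20 March 2022; 3 April 2022 is outside that window, so Galath Canton is on standard time at UTC−06:00.
02:15 Galath Canton + 6h = 08:15 UTC.
Quoroth Republic has no daylight saving, so its offset is UTC+13:00 year-round.
08:15 UTC + 13h = 21:15 Quoroth Republic.

21:15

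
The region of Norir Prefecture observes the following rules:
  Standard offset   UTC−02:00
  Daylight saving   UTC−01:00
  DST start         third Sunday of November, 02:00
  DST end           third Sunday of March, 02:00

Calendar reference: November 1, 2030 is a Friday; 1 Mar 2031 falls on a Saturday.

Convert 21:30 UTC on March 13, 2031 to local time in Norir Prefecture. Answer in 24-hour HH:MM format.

20:30

1 November 2030 is a Friday, so the first Sunday is November 3 and the third is November 17.
1 March 2031 is a Saturday, so the first Sunday is March 2 and the third is March 16.
At the standard offset (UTC−02:00), 21:30 UTC − 2h = 19:30 Norir Prefecture standard time.
Daylight saving runs 17 November 2030 – 16 March 2031; the standard-time date in Norir Prefecture, March 13, 2031, is inside that window, so Norir Prefecture is at UTC−01:00.
21:30 UTC − 1h = 20:30 local.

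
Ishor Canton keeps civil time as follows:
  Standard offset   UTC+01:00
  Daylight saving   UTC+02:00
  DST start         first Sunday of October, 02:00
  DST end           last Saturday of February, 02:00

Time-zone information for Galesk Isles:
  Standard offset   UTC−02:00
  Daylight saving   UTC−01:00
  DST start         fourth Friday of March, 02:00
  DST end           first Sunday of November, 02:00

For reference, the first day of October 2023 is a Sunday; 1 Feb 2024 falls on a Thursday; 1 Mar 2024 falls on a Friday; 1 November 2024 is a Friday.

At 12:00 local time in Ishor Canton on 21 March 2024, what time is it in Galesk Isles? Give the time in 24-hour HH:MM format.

09:00

1 October 2023 is a Sunday, so the first Sunday is October 1.
1 February 2024 is a Thursday, so Saturdays fall on 3, 10, 17, 24; the last is February 24.
21 March 2024 is outside the daylight-saving period (1 October 2023 – 24 February 2024), so Ishor Canton is on standard time, UTC+01:00.
12:00 Ishor Canton − 1h = 11:00 UTC.
1 March 2024 is a Friday, so the first Friday is March 1 and the fourth is March 22.
1 November 2024 is a Friday, so the first Sunday is November 3.
At the standard offset (UTC−02:00), 11:00 UTC − 2h = 09:00 Galesk Isles standard time.
Daylight saving runs 22 March – 3 November; the standard-time date in Galesk Isles, 21 March 2024, is outside that window, so Galesk Isles is on standard time at UTC−02:00.
11:00 UTC − 2h = 09:00 Galesk Isles.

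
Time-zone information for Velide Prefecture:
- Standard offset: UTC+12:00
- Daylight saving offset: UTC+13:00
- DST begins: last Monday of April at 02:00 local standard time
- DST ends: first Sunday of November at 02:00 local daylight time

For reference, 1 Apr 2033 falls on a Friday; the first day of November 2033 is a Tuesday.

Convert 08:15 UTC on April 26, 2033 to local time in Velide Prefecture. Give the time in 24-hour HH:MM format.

1 April 2033 is a Friday, so Mondays fall on 4, 11, 18, 25; the last is April 25.
1 November 2033 is a Tuesday, so the first Sunday is November 6.
At the standard offset (UTC+12:00), 08:15 UTC + 12h = 20:15 Velide Prefecture standard time.
Daylight saving runs 25 April – 6 November; the standard-time date in Velide Prefecture, April 26, 2033, is inside that window, so Velide Prefecture is at UTC+13:00.
08:15 UTC + 13h = 21:15 local.

21:15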